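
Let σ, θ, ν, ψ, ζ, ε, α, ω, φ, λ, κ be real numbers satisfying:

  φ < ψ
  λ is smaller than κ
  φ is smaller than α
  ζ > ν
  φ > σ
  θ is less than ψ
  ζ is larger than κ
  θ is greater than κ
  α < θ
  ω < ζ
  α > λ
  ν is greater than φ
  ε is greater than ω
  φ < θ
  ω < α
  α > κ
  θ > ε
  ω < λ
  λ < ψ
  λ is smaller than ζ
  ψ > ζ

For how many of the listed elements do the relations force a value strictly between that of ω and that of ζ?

2

Chaining upward from ω reaches: λ, κ, α, ε, θ, ψ.
Chaining downward from ζ reaches: σ, φ, λ, κ, ν.
Strictly between ω and ζ are those in both lists: λ, κ — 2 elements.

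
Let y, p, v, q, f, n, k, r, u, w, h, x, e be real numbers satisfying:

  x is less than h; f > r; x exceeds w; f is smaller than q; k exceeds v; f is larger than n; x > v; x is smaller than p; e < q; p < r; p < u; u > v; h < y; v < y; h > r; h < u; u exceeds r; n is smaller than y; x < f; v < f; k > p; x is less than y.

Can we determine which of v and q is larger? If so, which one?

Following the relations from v: v < x < p < r < f < q.
So q is larger.

q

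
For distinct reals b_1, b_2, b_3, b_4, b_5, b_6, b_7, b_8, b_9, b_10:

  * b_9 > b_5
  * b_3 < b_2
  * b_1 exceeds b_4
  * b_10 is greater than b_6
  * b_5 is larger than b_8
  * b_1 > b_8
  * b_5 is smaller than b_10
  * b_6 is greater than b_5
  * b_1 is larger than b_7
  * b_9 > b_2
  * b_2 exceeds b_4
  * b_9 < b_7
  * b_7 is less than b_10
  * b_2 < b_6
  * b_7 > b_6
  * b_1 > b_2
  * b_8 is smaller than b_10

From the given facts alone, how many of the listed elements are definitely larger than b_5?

From b_5 the given relations immediately reach b_6, b_9, b_10.
From those, b_7 — 4 in total.
From those, b_1 — 5 in total.
Nothing else is reachable above b_5; 5 in all.

5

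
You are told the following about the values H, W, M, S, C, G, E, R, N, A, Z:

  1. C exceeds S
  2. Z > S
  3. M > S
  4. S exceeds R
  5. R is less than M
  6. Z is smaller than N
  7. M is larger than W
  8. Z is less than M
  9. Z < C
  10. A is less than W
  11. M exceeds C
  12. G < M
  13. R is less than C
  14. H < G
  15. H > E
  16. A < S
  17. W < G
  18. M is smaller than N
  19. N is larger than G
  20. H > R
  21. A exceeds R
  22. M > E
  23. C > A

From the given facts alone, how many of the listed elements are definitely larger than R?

9

From R the given relations immediately reach H, A, S, C, M.
From those, W, Z, G, N — 9 in total.
No other element is forced above R by the given relations, so the count is 9.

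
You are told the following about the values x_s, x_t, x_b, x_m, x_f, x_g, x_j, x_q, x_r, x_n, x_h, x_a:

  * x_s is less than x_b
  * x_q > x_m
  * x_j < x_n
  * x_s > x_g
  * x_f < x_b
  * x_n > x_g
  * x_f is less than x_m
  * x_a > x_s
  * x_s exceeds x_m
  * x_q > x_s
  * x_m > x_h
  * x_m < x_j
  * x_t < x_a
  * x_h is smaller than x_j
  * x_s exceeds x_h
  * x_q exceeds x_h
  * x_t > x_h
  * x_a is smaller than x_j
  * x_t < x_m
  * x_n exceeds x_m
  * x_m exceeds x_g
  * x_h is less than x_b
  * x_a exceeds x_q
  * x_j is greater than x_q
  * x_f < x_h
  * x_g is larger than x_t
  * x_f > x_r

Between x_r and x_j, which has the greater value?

Chaining the given relations: x_r < x_f < x_h < x_t < x_g < x_m < x_s < x_q < x_a < x_j.
So x_r < x_j; x_j is the larger of the two.

x_j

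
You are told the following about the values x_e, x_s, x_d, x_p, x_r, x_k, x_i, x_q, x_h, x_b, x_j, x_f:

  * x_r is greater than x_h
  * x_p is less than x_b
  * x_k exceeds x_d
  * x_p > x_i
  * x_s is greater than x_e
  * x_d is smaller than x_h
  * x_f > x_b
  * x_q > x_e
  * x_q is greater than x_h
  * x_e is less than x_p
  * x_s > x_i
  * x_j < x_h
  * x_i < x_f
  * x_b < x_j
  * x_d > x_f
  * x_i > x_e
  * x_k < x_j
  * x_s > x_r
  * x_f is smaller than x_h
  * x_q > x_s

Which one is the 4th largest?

The consecutive relations fix a unique order: x_e < x_i < x_p < x_b < x_f < x_d < x_k < x_j < x_h < x_r < x_s < x_q.
The 4th largest is x_h.

x_h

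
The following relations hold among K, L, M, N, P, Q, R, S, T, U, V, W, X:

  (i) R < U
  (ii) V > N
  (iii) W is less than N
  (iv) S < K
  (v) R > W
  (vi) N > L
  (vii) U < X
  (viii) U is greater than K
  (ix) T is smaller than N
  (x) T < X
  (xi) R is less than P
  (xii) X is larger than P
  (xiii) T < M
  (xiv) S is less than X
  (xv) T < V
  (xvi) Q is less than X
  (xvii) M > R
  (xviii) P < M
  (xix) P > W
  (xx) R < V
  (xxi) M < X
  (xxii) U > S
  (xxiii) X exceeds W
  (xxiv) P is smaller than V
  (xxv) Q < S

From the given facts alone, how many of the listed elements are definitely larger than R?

5

Directly above R: P, U, V, M.
One step further: X (5 so far).
No other element is forced above R by the given relations, so the count is 5.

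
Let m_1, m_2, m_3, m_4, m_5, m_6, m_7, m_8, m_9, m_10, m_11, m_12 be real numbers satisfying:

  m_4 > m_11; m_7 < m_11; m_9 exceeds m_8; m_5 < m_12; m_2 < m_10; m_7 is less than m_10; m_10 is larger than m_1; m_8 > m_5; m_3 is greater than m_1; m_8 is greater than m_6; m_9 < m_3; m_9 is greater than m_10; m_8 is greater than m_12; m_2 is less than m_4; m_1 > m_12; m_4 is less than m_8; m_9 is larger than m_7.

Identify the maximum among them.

m_7 is not greatest since m_7 < m_11; m_11 is not greatest since m_11 < m_4; m_5 is not greatest since m_5 < m_12; m_2 is not greatest since m_2 < m_4; m_12 is not greatest since m_12 < m_8; m_6 is not greatest since m_6 < m_8; m_1 is not greatest since m_1 < m_3; m_10 is not greatest since m_10 < m_9; m_4 is not greatest since m_4 < m_8; m_8 is not greatest since m_8 < m_9; m_9 is not greatest since m_9 < m_3.
Only m_3 has nothing above it, so m_3 is the maximum.

m_3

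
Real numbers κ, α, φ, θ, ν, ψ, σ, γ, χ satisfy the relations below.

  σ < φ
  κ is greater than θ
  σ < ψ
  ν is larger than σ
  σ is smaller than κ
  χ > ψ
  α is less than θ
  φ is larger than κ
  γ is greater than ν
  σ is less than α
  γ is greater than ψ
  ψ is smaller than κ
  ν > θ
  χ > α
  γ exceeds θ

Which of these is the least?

Chaining upward from σ: directly above it, α, ψ, κ, φ, ν; then θ, χ, γ.
That covers every other element, and nothing is given below σ, so σ is the least.

σ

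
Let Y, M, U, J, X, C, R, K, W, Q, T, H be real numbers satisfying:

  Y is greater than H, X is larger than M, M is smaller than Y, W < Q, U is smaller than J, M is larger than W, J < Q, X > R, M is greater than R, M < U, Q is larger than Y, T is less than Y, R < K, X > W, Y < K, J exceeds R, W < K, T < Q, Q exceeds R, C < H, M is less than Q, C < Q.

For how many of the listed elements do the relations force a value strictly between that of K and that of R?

The relations place R below K. An element lies strictly between them when it is forced above R and also forced below K.
Above R: {M, X, U, Y, J, Q}. Below K: {W, T, M, C, H, Y}.
Intersection: {M, Y} — 2.

2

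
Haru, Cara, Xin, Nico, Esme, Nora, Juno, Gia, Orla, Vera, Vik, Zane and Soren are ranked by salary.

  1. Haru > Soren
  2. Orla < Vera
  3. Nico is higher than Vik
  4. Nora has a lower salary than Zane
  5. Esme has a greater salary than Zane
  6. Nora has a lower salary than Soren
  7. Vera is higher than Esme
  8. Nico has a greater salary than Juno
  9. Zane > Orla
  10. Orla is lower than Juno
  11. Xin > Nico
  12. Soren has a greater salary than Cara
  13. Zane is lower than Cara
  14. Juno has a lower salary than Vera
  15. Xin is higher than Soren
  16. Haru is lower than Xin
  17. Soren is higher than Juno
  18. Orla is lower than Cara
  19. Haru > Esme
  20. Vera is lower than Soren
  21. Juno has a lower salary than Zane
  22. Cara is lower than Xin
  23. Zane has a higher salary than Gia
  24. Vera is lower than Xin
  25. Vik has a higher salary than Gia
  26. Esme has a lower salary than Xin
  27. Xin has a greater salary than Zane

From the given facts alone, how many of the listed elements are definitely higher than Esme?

The elements the relations force above Esme are Vera, Soren, Haru, Xin — no chain reaches any other.
That is 4.

4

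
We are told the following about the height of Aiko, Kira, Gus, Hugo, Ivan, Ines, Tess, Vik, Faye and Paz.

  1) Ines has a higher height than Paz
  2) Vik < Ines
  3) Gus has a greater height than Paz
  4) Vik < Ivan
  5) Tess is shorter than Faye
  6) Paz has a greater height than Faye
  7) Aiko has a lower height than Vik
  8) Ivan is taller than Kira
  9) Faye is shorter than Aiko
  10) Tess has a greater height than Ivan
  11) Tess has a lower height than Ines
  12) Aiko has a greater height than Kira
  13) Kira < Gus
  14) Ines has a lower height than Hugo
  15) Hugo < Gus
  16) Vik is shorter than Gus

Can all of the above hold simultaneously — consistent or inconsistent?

inconsistent

We have Faye < Aiko stated directly, yet also Aiko < Vik < Ivan < Tess < Faye by chaining the others — so Aiko < Faye. Contradiction.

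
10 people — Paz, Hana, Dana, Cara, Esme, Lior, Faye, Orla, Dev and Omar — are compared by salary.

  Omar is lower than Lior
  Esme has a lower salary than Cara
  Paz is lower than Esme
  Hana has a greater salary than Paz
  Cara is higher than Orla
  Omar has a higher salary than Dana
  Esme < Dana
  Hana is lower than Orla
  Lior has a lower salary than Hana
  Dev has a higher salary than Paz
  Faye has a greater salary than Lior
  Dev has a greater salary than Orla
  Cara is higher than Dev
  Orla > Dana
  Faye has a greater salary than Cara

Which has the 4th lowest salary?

The consecutive relations fix a unique order: Paz < Esme < Dana < Omar < Lior < Hana < Orla < Dev < Cara < Faye.
Counting 4 from the smallest end gives Omar.

Omar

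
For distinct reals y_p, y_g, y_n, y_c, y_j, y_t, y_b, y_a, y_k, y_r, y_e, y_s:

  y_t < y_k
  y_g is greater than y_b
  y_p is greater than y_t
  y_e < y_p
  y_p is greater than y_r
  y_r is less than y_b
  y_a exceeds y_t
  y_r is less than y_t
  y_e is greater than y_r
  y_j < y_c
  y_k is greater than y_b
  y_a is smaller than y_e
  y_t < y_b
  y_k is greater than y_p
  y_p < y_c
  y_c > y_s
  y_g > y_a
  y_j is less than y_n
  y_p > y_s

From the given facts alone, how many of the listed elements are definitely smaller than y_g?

4

Directly below y_g: y_a, y_b.
One step further: y_r, y_t (4 so far).
Nothing else is reachable below y_g; 4 in all.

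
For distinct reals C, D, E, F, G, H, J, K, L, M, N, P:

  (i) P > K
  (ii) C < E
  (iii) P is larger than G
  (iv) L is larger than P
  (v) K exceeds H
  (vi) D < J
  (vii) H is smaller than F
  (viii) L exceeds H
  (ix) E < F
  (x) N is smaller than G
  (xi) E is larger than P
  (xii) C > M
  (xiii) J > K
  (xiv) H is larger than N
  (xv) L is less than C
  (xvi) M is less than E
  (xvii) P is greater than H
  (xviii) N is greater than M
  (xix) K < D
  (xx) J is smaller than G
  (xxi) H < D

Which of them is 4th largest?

L

Chaining the given pairs: M < N < H < K < D < J < G < P < L < C < E < F.
The 4th largest is L.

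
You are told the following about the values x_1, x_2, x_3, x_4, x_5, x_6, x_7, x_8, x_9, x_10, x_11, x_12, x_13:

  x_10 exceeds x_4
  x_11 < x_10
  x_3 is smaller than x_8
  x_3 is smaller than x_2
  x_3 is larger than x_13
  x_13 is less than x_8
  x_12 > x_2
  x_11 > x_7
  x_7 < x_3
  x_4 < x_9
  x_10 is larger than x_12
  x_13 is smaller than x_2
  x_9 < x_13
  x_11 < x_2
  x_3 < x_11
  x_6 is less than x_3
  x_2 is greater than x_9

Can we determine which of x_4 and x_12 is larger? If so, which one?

x_4 < x_9 and x_9 < x_13 give x_4 < x_13.
Then x_13 < x_3 extends the chain to x_3.
With x_3 < x_11: x_4 < x_9 < x_13 < x_3 < x_11.
Then x_11 < x_2 extends the chain to x_2.
With x_2 < x_12: x_4 < x_9 < x_13 < x_3 < x_11 < x_2 < x_12.
So x_12 is larger.

x_12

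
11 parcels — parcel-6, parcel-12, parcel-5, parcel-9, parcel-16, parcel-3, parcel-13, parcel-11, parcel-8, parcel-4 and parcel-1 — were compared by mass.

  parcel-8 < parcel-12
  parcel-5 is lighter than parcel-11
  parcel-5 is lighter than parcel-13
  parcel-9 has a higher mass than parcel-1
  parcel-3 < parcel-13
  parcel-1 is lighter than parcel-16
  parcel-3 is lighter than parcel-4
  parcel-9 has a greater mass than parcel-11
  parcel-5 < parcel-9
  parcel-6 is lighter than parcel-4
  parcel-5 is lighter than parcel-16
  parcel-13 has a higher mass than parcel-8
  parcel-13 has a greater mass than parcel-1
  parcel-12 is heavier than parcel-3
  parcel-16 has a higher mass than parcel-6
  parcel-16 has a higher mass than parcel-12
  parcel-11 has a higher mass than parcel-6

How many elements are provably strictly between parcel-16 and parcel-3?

Chaining upward from parcel-3 reaches: parcel-12, parcel-4, parcel-13.
Chaining downward from parcel-16 reaches: parcel-1, parcel-8, parcel-12, parcel-6, parcel-5.
Strictly between parcel-3 and parcel-16 are those in both lists: parcel-12 — 1 element.

1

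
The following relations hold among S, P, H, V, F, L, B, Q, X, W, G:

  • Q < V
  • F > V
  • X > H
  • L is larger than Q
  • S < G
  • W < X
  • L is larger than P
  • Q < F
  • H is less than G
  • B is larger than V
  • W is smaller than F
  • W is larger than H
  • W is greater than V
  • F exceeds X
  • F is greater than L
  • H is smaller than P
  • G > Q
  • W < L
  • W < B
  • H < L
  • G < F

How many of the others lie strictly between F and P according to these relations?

1

Chaining upward from P reaches: L.
Chaining downward from F reaches: Q, S, V, H, G, W, L, X.
Strictly between P and F are those in both lists: L — 1 element.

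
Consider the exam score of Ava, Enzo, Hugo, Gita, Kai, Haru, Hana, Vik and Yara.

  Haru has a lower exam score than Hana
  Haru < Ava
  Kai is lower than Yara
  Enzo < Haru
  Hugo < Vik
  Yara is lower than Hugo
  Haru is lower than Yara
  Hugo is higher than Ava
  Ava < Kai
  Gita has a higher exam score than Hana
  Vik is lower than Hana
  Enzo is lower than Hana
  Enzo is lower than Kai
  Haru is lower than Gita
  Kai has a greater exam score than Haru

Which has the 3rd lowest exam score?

Chaining the given pairs: Enzo < Haru < Ava < Kai < Yara < Hugo < Vik < Hana < Gita.
The 3rd smallest is Ava.

Ava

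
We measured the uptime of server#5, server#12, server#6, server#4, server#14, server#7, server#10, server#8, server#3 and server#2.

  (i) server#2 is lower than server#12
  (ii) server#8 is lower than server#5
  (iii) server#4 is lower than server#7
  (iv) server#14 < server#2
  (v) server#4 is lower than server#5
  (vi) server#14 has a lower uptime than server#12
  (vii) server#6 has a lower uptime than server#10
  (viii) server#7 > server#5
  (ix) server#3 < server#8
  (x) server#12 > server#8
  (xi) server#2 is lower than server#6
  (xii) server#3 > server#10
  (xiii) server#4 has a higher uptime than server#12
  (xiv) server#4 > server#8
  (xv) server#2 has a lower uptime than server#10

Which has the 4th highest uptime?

The consecutive relations fix a unique order: server#14 < server#2 < server#6 < server#10 < server#3 < server#8 < server#12 < server#4 < server#5 < server#7.
The 4th largest is server#12.

server#12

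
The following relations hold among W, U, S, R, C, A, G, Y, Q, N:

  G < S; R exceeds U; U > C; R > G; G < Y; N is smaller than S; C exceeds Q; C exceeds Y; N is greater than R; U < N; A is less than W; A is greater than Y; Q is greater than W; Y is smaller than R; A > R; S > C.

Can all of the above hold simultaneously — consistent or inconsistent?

Chaining the given relations yields R < A < W < Q < C < U, so R < U. But one relation states U < R. These cannot both hold.

inconsistent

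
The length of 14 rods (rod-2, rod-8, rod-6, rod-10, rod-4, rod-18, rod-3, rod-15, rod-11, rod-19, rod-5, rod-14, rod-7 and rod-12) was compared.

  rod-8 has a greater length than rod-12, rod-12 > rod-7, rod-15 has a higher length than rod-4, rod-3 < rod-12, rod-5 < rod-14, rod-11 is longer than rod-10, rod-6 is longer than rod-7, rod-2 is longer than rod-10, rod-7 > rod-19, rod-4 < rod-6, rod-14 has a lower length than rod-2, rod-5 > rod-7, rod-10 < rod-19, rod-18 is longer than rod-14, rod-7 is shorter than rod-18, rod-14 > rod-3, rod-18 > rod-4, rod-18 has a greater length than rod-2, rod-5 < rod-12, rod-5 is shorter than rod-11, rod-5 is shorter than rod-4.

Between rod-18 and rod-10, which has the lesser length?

The relevant relations are rod-10 < rod-19; rod-19 < rod-7; rod-7 < rod-5; rod-5 < rod-14; rod-14 < rod-18.
Chaining these gives rod-10 < rod-19 < rod-7 < rod-5 < rod-14 < rod-18.
So rod-10 < rod-18; rod-10 is the shorter of the two.

rod-10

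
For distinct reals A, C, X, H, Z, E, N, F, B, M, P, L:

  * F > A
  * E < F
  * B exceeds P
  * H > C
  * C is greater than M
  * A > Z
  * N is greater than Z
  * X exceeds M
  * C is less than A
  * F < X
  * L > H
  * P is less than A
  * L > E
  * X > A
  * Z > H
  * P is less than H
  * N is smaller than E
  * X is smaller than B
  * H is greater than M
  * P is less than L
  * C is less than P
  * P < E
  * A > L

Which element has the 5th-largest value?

The consecutive relations fix a unique order: M < C < P < H < Z < N < E < L < A < F < X < B.
Counting 5 from the largest end gives L.

L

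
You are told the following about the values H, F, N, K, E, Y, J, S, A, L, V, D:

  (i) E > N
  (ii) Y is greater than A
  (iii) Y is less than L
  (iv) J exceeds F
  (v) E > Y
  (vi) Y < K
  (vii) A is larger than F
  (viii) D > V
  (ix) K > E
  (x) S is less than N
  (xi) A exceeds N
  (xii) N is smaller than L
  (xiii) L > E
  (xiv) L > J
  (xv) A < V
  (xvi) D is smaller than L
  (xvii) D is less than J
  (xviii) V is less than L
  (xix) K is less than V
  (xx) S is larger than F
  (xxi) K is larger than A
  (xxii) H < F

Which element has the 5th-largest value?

Piecing the relations together gives one ordering: H < F < S < N < A < Y < E < K < V < D < J < L.
The 5th largest is K.

K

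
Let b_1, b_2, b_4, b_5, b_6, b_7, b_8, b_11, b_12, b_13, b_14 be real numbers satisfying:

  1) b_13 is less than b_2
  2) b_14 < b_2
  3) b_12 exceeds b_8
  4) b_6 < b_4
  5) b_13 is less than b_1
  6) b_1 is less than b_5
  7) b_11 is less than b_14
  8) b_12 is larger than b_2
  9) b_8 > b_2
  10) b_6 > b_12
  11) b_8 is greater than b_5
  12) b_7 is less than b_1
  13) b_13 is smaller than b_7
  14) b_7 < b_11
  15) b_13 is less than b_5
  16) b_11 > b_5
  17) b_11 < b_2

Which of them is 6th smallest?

The consecutive relations fix a unique order: b_13 < b_7 < b_1 < b_5 < b_11 < b_14 < b_2 < b_8 < b_12 < b_6 < b_4.
The 6th smallest is b_14.

b_14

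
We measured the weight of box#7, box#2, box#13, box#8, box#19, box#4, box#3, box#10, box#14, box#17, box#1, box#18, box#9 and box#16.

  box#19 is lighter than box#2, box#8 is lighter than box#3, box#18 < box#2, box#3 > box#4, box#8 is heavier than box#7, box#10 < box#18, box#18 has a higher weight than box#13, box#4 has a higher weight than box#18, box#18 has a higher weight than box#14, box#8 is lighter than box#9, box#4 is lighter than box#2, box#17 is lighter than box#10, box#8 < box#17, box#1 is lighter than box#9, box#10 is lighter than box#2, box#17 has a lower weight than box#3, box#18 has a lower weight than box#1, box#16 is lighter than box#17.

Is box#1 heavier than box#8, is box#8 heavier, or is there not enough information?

box#1

box#8 < box#17 and box#17 < box#10 give box#8 < box#10.
With box#10 < box#18: box#8 < box#17 < box#10 < box#18.
With box#18 < box#1: box#8 < box#17 < box#10 < box#18 < box#1.
So box#1 is heavier.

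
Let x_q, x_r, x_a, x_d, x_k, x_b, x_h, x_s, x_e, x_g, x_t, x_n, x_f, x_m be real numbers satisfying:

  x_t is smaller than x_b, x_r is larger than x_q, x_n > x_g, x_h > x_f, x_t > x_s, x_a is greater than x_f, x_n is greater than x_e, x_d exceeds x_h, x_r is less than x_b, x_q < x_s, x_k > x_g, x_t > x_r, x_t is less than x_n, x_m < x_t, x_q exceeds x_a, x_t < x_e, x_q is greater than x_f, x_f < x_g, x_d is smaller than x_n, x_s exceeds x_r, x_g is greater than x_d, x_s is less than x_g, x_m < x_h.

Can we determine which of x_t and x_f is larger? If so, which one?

Following the relations from x_f: x_f < x_a < x_q < x_r < x_s < x_t.
So x_t is larger.

x_t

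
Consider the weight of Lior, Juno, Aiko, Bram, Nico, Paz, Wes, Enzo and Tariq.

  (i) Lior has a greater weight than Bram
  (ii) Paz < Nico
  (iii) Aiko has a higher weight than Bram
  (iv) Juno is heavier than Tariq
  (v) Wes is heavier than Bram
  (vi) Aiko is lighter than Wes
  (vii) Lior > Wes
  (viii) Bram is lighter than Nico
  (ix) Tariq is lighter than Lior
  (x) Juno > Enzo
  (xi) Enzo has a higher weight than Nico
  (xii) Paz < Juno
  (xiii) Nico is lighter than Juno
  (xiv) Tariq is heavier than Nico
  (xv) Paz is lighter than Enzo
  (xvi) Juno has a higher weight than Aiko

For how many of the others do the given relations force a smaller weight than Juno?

6

The elements the relations force below Juno are Bram, Paz, Aiko, Nico, Enzo, Tariq — no chain reaches any other.
That is 6.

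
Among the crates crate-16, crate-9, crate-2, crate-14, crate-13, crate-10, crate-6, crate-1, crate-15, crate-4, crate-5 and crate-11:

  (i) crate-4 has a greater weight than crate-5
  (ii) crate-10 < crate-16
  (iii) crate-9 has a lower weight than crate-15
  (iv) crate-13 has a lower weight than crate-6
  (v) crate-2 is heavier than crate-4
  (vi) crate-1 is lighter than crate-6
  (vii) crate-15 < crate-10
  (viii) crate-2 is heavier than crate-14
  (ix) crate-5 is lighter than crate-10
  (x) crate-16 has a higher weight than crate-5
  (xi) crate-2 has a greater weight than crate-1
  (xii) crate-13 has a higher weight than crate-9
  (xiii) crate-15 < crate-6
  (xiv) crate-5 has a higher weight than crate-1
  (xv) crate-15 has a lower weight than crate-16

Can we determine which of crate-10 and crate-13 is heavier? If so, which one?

Following every chain through crate-13: above crate-13 we get crate-6; below crate-13 we get crate-9.
crate-10 is not reached, and no chain runs the other way from crate-10 to crate-13.
So the given relations leave the order of crate-13 and crate-10 undetermined.

undetermined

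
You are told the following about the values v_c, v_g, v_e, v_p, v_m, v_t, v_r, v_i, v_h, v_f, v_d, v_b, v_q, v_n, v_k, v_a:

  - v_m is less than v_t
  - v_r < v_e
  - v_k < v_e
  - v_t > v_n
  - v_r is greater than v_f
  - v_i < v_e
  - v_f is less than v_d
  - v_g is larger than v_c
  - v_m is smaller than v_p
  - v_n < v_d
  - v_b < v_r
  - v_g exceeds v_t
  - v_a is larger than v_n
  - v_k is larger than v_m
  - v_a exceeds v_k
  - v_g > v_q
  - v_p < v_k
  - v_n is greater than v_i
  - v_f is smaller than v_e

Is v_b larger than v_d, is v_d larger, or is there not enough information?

Following every chain through v_b: above v_b we get v_r, v_e.
v_d is not reached, and no chain runs the other way from v_d to v_b.
So the given relations leave the order of v_b and v_d undetermined.

undetermined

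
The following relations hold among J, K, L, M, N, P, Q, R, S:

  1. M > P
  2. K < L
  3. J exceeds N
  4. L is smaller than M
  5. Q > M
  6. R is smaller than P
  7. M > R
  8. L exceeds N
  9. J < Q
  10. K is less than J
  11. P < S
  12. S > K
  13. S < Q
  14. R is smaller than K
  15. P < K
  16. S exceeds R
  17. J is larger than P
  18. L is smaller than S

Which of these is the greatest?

Q

Chaining downward from Q: directly below it, J, M, S; then N, R, P, K, L.
That covers every other element, and nothing is given above Q, so Q is the greatest.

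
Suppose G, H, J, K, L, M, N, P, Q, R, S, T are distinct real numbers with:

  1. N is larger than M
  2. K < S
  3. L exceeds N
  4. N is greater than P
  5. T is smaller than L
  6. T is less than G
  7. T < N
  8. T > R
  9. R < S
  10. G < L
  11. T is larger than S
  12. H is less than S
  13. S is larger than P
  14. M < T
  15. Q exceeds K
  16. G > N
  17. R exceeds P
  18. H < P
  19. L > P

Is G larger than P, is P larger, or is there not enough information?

Link the given pairs in sequence: P < R; R < S; S < T; T < N; N < G.
Chaining these gives P < R < S < T < N < G.
So G is larger.

G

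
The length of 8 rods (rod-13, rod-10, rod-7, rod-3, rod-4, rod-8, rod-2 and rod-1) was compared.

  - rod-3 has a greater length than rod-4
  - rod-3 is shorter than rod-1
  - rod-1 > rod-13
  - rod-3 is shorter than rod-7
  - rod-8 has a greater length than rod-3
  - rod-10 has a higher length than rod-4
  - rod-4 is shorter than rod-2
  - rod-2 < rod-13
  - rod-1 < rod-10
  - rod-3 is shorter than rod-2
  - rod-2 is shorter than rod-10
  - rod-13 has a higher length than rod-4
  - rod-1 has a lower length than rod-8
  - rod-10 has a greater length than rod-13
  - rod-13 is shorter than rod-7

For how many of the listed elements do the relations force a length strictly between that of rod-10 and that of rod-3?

3

Chaining upward from rod-3 reaches: rod-2, rod-13, rod-1, rod-7, rod-8.
Chaining downward from rod-10 reaches: rod-4, rod-2, rod-13, rod-1.
Strictly between rod-3 and rod-10 are those in both lists: rod-2, rod-13, rod-1 — 3 elements.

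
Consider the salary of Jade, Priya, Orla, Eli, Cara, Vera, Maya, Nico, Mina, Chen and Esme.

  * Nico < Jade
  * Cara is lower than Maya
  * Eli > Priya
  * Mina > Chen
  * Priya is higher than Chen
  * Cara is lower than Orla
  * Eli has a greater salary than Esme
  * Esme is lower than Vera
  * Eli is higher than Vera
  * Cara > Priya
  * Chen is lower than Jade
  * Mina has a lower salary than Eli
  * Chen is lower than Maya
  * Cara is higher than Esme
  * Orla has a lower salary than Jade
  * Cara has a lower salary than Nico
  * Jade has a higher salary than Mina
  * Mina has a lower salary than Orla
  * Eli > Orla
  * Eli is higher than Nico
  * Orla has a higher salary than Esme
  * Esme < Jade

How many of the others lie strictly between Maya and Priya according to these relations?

1

The relations place Priya below Maya. An element lies strictly between them when it is forced above Priya and also forced below Maya.
Above Priya: {Cara, Orla, Nico, Jade, Eli}. Below Maya: {Esme, Chen, Cara}.
Intersection: {Cara} — 1.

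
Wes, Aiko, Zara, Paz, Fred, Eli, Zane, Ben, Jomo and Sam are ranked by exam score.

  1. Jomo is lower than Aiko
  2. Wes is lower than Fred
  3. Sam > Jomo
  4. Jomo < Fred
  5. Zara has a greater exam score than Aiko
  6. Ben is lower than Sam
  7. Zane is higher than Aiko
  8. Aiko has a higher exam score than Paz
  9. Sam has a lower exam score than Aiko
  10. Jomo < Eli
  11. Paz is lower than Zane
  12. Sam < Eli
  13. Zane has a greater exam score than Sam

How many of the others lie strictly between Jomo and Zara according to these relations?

2

Chaining upward from Jomo reaches: Sam, Eli, Aiko, Fred, Zane.
Chaining downward from Zara reaches: Paz, Ben, Sam, Aiko.
Strictly between Jomo and Zara are those in both lists: Sam, Aiko — 2 elements.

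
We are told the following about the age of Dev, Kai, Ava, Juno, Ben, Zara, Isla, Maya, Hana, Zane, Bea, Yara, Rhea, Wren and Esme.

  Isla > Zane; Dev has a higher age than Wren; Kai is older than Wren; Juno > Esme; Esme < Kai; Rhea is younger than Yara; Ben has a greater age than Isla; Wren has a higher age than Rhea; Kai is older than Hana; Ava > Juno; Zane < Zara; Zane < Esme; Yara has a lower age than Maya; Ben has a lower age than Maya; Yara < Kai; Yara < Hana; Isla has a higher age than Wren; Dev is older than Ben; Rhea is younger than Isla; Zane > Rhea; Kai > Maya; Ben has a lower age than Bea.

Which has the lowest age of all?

Chaining upward from Rhea: directly above it, Zane, Wren, Isla, Yara; then Esme, Ben, Hana, Dev, Maya, Zara, Kai; then Juno, Bea; then Ava.
That covers every other element, and nothing is given below Rhea, so Rhea is the lowest age.

Rhea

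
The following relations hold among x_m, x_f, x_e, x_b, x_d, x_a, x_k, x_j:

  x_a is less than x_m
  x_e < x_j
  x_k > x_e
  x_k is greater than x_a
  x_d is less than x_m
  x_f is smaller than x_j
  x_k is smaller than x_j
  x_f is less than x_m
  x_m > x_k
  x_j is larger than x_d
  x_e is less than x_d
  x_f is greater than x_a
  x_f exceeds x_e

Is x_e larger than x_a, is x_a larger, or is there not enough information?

undetermined

Following every chain through x_e: above x_e we get x_d, x_k, x_f, x_m, x_j.
x_a is not reached, and no chain runs the other way from x_a to x_e.
So the given relations leave the order of x_e and x_a undetermined.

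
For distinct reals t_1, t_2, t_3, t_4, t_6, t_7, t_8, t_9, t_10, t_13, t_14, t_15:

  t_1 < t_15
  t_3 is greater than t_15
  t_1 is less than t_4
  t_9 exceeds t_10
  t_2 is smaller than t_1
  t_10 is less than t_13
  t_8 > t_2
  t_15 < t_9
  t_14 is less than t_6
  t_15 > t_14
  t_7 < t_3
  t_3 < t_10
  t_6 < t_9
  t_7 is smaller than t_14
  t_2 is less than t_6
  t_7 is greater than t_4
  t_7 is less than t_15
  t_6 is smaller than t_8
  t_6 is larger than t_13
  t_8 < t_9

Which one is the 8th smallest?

The consecutive relations fix a unique order: t_2 < t_1 < t_4 < t_7 < t_14 < t_15 < t_3 < t_10 < t_13 < t_6 < t_8 < t_9.
Counting 8 from the smallest end gives t_10.

t_10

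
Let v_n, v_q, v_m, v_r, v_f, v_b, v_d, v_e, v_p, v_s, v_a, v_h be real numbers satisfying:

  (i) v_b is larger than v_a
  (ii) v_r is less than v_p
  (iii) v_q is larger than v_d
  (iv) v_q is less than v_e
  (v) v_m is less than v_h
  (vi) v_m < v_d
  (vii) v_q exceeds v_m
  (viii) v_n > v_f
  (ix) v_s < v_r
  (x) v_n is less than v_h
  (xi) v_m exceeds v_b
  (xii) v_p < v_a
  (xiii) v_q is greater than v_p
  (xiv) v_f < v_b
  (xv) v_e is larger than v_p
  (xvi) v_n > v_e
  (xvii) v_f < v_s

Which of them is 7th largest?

The consecutive relations fix a unique order: v_f < v_s < v_r < v_p < v_a < v_b < v_m < v_d < v_q < v_e < v_n < v_h.
The 7th largest is v_b.

v_b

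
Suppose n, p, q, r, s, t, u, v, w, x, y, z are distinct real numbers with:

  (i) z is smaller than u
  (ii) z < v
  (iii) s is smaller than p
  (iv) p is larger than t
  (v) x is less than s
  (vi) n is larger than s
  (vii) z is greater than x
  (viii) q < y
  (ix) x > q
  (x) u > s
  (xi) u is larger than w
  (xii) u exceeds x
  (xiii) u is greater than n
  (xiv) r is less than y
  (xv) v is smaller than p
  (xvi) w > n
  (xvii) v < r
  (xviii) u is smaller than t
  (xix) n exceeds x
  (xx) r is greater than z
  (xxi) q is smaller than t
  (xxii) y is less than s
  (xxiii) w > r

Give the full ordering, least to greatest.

q < x < z < v < r < y < s < n < w < u < t < p

Nothing is placed below q, so it is least; from there q < x; x < z; z < v; v < r; r < y; y < s; s < n; n < w; w < u; u < t; t < p, each given directly.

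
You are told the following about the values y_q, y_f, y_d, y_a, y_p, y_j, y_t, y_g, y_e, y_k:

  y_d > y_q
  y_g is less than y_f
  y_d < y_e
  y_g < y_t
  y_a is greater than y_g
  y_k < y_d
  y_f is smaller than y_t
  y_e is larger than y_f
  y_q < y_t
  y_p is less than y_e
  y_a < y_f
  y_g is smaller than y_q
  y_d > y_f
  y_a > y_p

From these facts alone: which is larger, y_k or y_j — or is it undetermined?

undetermined

Following every chain through y_k: above y_k we get y_d, y_e.
y_j is not reached, and no chain runs the other way from y_j to y_k.
So the given relations leave the order of y_k and y_j undetermined.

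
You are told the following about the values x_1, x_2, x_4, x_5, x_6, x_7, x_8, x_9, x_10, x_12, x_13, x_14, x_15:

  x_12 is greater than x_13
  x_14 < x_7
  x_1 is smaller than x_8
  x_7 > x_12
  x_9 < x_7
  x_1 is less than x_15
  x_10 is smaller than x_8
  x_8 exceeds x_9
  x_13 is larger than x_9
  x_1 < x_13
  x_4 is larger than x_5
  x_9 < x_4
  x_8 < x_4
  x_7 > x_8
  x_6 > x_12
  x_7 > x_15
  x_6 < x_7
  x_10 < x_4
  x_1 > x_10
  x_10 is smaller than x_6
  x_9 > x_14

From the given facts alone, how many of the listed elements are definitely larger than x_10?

From x_10 the given relations immediately reach x_1, x_8, x_6, x_4.
From those, x_13, x_15, x_7 — 7 in total.
From those, x_12 — 8 in total.
No other element is forced above x_10 by the given relations, so the count is 8.

8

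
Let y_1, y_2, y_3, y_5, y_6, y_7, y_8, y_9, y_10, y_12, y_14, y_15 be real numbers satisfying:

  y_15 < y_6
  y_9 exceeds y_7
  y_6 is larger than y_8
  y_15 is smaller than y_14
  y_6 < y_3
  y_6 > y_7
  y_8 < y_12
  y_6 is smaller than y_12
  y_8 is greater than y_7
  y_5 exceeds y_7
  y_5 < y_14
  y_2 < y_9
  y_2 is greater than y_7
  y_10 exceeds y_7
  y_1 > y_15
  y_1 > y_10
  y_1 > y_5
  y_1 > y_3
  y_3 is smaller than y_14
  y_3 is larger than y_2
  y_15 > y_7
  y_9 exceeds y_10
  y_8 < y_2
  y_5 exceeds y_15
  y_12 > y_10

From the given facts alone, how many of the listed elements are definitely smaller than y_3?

5

Directly below y_3: y_2, y_6.
One step further: y_7, y_8, y_15 (5 so far).
No other element is forced below y_3 by the given relations, so the count is 5.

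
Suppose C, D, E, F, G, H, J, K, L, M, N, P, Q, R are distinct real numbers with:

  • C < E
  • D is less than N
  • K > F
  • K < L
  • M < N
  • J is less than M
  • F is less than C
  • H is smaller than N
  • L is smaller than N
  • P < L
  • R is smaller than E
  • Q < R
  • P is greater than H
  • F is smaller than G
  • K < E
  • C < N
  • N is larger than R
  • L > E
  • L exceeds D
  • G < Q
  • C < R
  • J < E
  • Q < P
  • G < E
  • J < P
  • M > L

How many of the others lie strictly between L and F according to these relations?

The relations place F below L. An element lies strictly between them when it is forced above F and also forced below L.
Above F: {C, G, Q, K, R, P, E, M, N}. Below L: {C, J, D, G, Q, H, K, R, P, E}.
Intersection: {C, G, Q, K, R, P, E} — 7.

7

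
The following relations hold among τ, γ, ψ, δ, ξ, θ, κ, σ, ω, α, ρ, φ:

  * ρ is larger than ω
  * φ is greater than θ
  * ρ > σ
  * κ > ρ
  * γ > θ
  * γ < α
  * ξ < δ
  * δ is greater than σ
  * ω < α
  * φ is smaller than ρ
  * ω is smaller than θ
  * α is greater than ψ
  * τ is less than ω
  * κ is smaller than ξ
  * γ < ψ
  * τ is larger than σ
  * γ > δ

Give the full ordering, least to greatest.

σ < τ < ω < θ < φ < ρ < κ < ξ < δ < γ < ψ < α

Each adjacent pair is fixed by a given relation: σ < τ; τ < ω; ω < θ; θ < φ; φ < ρ; ρ < κ; κ < ξ; ξ < δ; δ < γ; γ < ψ; ψ < α. Chaining them end to end gives the full order.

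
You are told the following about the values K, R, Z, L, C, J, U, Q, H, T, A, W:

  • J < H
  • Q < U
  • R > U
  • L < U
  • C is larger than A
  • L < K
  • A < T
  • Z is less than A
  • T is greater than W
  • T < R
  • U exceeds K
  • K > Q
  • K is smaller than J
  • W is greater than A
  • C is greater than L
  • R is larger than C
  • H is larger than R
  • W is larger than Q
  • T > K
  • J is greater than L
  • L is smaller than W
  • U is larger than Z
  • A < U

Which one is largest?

Chaining downward from H: directly below it, J, R; then L, K, U, C, T; then Z, Q, A, W.
That covers every other element, and nothing is given above H, so H is the largest.

H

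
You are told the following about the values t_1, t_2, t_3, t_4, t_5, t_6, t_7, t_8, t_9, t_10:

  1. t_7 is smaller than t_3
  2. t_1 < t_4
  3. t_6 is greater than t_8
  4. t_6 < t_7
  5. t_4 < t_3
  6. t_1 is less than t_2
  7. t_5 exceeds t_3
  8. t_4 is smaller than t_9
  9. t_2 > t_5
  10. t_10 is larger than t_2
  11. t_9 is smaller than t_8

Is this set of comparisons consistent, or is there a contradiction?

Every relation is compatible with t_1 < t_4 < t_9 < t_8 < t_6 < t_7 < t_3 < t_5 < t_2 < t_10; the set is consistent.

consistent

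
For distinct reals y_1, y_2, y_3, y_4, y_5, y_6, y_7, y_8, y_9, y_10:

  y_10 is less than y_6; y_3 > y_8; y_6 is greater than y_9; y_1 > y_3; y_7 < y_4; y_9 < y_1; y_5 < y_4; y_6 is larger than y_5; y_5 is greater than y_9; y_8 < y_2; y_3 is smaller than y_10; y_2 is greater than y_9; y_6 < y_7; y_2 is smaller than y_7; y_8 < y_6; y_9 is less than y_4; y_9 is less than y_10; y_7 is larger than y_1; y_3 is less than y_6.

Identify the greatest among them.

y_8 is not greatest since y_8 < y_6; y_9 is not greatest since y_9 < y_2; y_5 is not greatest since y_5 < y_6; y_3 is not greatest since y_3 < y_10; y_10 is not greatest since y_10 < y_6; y_6 is not greatest since y_6 < y_7; y_2 is not greatest since y_2 < y_7; y_1 is not greatest since y_1 < y_7; y_7 is not greatest since y_7 < y_4.
Only y_4 has nothing above it, so y_4 is the greatest.

y_4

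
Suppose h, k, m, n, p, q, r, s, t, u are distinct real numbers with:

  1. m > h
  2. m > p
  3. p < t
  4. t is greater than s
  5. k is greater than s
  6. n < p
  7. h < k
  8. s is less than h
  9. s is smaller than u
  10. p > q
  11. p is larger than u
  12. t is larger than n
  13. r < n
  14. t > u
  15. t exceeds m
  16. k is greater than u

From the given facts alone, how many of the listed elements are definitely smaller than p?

Directly below p: u, n, q.
One step further: s, r (5 so far).
No other element is forced below p by the given relations, so the count is 5.

5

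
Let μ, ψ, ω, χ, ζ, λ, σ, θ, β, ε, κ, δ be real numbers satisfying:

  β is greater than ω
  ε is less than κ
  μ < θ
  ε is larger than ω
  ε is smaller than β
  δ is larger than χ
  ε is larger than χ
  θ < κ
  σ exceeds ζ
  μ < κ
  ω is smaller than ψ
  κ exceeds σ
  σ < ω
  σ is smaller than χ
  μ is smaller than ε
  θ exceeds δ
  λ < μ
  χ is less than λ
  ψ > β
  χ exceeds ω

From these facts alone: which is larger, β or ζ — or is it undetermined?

The relevant relations are ζ < σ; σ < ω; ω < χ; χ < λ; λ < μ; μ < ε; ε < β.
Chaining these gives ζ < σ < ω < χ < λ < μ < ε < β.
So β is larger.

β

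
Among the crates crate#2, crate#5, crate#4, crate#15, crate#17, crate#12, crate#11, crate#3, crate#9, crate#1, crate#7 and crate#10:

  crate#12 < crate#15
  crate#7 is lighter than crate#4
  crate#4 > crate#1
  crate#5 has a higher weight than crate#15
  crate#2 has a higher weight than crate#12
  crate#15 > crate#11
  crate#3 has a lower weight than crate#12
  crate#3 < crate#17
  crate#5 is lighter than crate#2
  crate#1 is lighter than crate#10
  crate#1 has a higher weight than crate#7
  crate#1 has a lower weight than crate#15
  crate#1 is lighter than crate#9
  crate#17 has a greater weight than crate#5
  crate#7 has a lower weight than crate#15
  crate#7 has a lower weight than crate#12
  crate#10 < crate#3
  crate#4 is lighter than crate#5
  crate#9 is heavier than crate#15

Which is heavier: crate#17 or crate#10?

crate#17

crate#10 < crate#3 and crate#3 < crate#12 give crate#10 < crate#12.
With crate#12 < crate#15: crate#10 < crate#3 < crate#12 < crate#15.
Then crate#15 < crate#5 extends the chain to crate#5.
Then crate#5 < crate#17 extends the chain to crate#17.
So crate#10 < crate#17; crate#17 is the heavier of the two.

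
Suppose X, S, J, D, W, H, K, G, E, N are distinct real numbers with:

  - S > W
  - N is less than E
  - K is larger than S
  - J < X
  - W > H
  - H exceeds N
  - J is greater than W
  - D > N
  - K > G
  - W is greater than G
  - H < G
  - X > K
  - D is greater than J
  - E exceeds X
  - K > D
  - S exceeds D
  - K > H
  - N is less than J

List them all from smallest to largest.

N < H < G < W < J < D < S < K < X < E

The consecutive links are each given: N < H; H < G; G < W; W < J; J < D; D < S; S < K; K < X; X < E.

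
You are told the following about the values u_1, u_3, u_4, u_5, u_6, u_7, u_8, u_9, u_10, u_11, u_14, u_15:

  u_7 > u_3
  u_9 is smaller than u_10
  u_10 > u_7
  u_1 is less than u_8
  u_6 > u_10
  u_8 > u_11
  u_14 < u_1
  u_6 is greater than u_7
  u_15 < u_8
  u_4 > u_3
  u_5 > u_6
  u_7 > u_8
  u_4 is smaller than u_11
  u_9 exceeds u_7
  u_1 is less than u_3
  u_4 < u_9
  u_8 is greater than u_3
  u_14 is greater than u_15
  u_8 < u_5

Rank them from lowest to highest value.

Each adjacent pair is fixed by a given relation: u_15 < u_14; u_14 < u_1; u_1 < u_3; u_3 < u_4; u_4 < u_11; u_11 < u_8; u_8 < u_7; u_7 < u_9; u_9 < u_10; u_10 < u_6; u_6 < u_5. Chaining them end to end gives the full order.

u_15 < u_14 < u_1 < u_3 < u_4 < u_11 < u_8 < u_7 < u_9 < u_10 < u_6 < u_5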